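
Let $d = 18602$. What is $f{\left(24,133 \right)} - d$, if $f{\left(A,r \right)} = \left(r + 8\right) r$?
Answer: $151$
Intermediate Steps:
$f{\left(A,r \right)} = r \left(8 + r\right)$ ($f{\left(A,r \right)} = \left(8 + r\right) r = r \left(8 + r\right)$)
$f{\left(24,133 \right)} - d = 133 \left(8 + 133\right) - 18602 = 133 \cdot 141 - 18602 = 18753 - 18602 = 151$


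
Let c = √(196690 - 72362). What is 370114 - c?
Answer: 370114 - 2*√31082 ≈ 3.6976e+5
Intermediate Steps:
c = 2*√31082 (c = √124328 = 2*√31082 ≈ 352.60)
370114 - c = 370114 - 2*√31082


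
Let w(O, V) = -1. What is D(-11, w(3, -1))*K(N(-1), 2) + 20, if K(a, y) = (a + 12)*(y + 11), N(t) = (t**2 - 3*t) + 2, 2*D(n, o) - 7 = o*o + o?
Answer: 839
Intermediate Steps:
D(n, o) = 7/2 + o/2 + o**2/2 (D(n, o) = 7/2 + (o*o + o)/2 = 7/2 + (o**2 + o)/2 = 7/2 + (o + o**2)/2 = 7/2 + (o/2 + o**2/2) = 7/2 + o/2 + o**2/2)
N(t) = 2 + t**2 - 3*t
K(a, y) = (11 + y)*(12 + a) (K(a, y) = (12 + a)*(11 + y) = (11 + y)*(12 + a))
D(-11, w(3, -1))*K(N(-1), 2) + 20 = (7/2 + (1/2)*(-1) + (1/2)*(-1)**2)*(132 + 11*(2 + (-1)**2 - 3*(-1)) + 12*2 + (2 + (-1)**2 - 3*(-1))*2) + 20 = (7/2 - 1/2 + (1/2)*1)*(132 + 11*(2 + 1 + 3) + 24 + (2 + 1 + 3)*2) + 20 = (7/2 - 1/2 + 1/2)*(132 + 11*6 + 24 + 6*2) + 20 = 7*(132 + 66 + 24 + 12)/2 + 20 = (7/2)*234 + 20 = 819 + 20 = 839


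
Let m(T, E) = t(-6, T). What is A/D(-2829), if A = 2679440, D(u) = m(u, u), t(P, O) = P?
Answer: -1339720/3 ≈ -4.4657e+5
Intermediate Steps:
m(T, E) = -6
D(u) = -6
A/D(-2829) = 2679440/(-6) = 2679440*(-1/6) = -1339720/3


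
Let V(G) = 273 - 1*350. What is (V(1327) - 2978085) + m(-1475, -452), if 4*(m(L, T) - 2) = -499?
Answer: -11913139/4 ≈ -2.9783e+6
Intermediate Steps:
V(G) = -77 (V(G) = 273 - 350 = -77)
m(L, T) = -491/4 (m(L, T) = 2 + (¼)*(-499) = 2 - 499/4 = -491/4)
(V(1327) - 2978085) + m(-1475, -452) = (-77 - 2978085) - 491/4 = -2978162 - 491/4 = -11913139/4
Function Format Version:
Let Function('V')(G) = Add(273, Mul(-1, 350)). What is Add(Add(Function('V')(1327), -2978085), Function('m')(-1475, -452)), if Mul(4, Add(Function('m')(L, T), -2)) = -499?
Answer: Rational(-11913139, 4) ≈ -2.9783e+6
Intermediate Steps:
Function('V')(G) = -77 (Function('V')(G) = Add(273, -350) = -77)
Function('m')(L, T) = Rational(-491, 4) (Function('m')(L, T) = Add(2, Mul(Rational(1, 4), -499)) = Add(2, Rational(-499, 4)) = Rational(-491, 4))
Add(Add(Function('V')(1327), -2978085), Function('m')(-1475, -452)) = Add(Add(-77, -2978085), Rational(-491, 4)) = Add(-2978162, Rational(-491, 4)) = Rational(-11913139, 4)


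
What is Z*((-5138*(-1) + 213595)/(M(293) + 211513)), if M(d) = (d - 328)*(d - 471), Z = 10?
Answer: 729110/72581 ≈ 10.045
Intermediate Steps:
M(d) = (-471 + d)*(-328 + d) (M(d) = (-328 + d)*(-471 + d) = (-471 + d)*(-328 + d))
Z*((-5138*(-1) + 213595)/(M(293) + 211513)) = 10*((-5138*(-1) + 213595)/((154488 + 293² - 799*293) + 211513)) = 10*((5138 + 213595)/((154488 + 85849 - 234107) + 211513)) = 10*(218733/(6230 + 211513)) = 10*(218733/217743) = 10*(218733*(1/217743)) = 10*(72911/72581) = 729110/72581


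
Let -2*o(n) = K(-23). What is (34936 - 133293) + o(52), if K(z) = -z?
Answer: -196737/2 ≈ -98369.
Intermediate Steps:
o(n) = -23/2 (o(n) = -(-1)*(-23)/2 = -½*23 = -23/2)
(34936 - 133293) + o(52) = (34936 - 133293) - 23/2 = -98357 - 23/2 = -196737/2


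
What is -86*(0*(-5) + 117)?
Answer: -10062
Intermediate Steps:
-86*(0*(-5) + 117) = -86*(0 + 117) = -86*117 = -10062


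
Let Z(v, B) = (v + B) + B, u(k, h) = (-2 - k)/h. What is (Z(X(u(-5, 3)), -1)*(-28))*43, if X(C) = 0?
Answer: 2408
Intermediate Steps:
u(k, h) = (-2 - k)/h
Z(v, B) = v + 2*B (Z(v, B) = (B + v) + B = v + 2*B)
(Z(X(u(-5, 3)), -1)*(-28))*43 = ((0 + 2*(-1))*(-28))*43 = ((0 - 2)*(-28))*43 = -2*(-28)*43 = 56*43 = 2408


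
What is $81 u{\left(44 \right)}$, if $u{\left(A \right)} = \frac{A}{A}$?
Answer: $81$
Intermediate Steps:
$u{\left(A \right)} = 1$
$81 u{\left(44 \right)} = 81 \cdot 1 = 81$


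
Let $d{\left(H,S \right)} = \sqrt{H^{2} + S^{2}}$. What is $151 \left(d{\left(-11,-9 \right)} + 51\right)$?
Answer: $7701 + 151 \sqrt{202} \approx 9847.1$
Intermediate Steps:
$151 \left(d{\left(-11,-9 \right)} + 51\right) = 151 \left(\sqrt{\left(-11\right)^{2} + \left(-9\right)^{2}} + 51\right) = 151 \left(\sqrt{121 + 81} + 51\right) = 151 \left(\sqrt{202} + 51\right) = 151 \left(51 + \sqrt{202}\right) = 7701 + 151 \sqrt{202}$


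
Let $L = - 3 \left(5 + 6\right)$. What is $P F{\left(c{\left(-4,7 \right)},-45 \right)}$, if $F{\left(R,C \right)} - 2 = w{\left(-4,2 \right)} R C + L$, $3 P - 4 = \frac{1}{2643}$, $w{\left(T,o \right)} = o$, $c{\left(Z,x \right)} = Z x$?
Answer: $\frac{26316197}{7929} \approx 3319.0$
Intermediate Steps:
$L = -33$ ($L = \left(-3\right) 11 = -33$)
$P = \frac{10573}{7929}$ ($P = \frac{4}{3} + \frac{1}{3 \cdot 2643} = \frac{4}{3} + \frac{1}{3} \cdot \frac{1}{2643} = \frac{4}{3} + \frac{1}{7929} = \frac{10573}{7929} \approx 1.3335$)
$F{\left(R,C \right)} = -31 + 2 C R$ ($F{\left(R,C \right)} = 2 + \left(2 R C - 33\right) = 2 + \left(2 C R - 33\right) = 2 + \left(-33 + 2 C R\right) = -31 + 2 C R$)
$P F{\left(c{\left(-4,7 \right)},-45 \right)} = \frac{10573 \left(-31 + 2 \left(-45\right) \left(\left(-4\right) 7\right)\right)}{7929} = \frac{10573 \left(-31 + 2 \left(-45\right) \left(-28\right)\right)}{7929} = \frac{10573 \left(-31 + 2520\right)}{7929} = \frac{10573}{7929} \cdot 2489 = \frac{26316197}{7929}$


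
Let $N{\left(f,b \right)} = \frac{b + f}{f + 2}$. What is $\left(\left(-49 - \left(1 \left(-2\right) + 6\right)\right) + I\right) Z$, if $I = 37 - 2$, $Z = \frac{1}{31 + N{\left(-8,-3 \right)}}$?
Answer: $- \frac{108}{197} \approx -0.54822$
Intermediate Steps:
$N{\left(f,b \right)} = \frac{b + f}{2 + f}$
$Z = \frac{6}{197}$ ($Z = \frac{1}{31 + \frac{-3 - 8}{2 - 8}} = \frac{1}{31 + \frac{1}{-6} \left(-11\right)} = \frac{1}{31 - - \frac{11}{6}} = \frac{1}{31 + \frac{11}{6}} = \frac{1}{\frac{197}{6}} = \frac{6}{197} \approx 0.030457$)
$I = 35$ ($I = 37 - 2 = 35$)
$\left(\left(-49 - \left(1 \left(-2\right) + 6\right)\right) + I\right) Z = \left(\left(-49 - \left(1 \left(-2\right) + 6\right)\right) + 35\right) \frac{6}{197} = \left(\left(-49 - \left(-2 + 6\right)\right) + 35\right) \frac{6}{197} = \left(\left(-49 - 4\right) + 35\right) \frac{6}{197} = \left(-53 + 35\right) \frac{6}{197} = \left(-18\right) \frac{6}{197} = - \frac{108}{197}$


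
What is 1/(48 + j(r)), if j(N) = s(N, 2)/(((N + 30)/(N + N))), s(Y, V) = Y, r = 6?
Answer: 1/50 ≈ 0.020000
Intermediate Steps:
j(N) = 2*N²/(30 + N) (j(N) = N/(((N + 30)/(N + N))) = N/(((30 + N)/((2*N)))) = N/(((30 + N)*(1/(2*N)))) = N/(((30 + N)/(2*N))) = N*(2*N/(30 + N)) = 2*N²/(30 + N))
1/(48 + j(r)) = 1/(48 + 2*6²/(30 + 6)) = 1/(48 + 2*36/36) = 1/(48 + 2*36*(1/36)) = 1/(48 + 2) = 1/50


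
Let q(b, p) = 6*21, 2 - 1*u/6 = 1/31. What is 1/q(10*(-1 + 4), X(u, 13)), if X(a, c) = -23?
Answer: 1/126 ≈ 0.0079365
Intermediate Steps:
u = 366/31 (u = 12 - 6/31 = 366/31 ≈ 11.806)
q(b, p) = 126
1/q(10*(-1 + 4), X(u, 13)) = 1/126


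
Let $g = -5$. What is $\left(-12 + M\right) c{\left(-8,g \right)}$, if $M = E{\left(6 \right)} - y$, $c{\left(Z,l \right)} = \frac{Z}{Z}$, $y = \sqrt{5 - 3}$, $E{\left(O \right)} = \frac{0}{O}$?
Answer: $-12 - \sqrt{2} \approx -13.414$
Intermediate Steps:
$E{\left(O \right)} = 0$
$y = \sqrt{2} \approx 1.4142$
$c{\left(Z,l \right)} = 1$
$M = - \sqrt{2}$ ($M = 0 - \sqrt{2} = - \sqrt{2} \approx -1.4142$)
$\left(-12 + M\right) c{\left(-8,g \right)} = \left(-12 - \sqrt{2}\right) 1 = -12 - \sqrt{2}$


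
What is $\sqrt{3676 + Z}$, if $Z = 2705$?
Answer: $3 \sqrt{709} \approx 79.881$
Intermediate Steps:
$\sqrt{3676 + Z} = \sqrt{3676 + 2705} = \sqrt{6381} = 3 \sqrt{709}$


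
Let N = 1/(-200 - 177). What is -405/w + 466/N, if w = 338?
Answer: -59380921/338 ≈ -1.7568e+5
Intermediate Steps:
N = -1/377 (N = 1/(-377) = -1/377 ≈ -0.0026525)
-405/w + 466/N = -405/338 + 466/(-1/377) = -405*1/338 + 466*(-377) = -405/338 - 175682 = -59380921/338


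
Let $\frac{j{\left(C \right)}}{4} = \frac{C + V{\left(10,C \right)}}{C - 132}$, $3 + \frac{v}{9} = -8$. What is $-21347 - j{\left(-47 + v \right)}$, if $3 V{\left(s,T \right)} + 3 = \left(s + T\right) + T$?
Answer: $- \frac{2967715}{139} \approx -21350.0$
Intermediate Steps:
$v = -99$ ($v = -27 + 9 \left(-8\right) = -27 - 72 = -99$)
$V{\left(s,T \right)} = -1 + \frac{s}{3} + \frac{2 T}{3}$ ($V{\left(s,T \right)} = -1 + \frac{\left(s + T\right) + T}{3} = -1 + \frac{\left(T + s\right) + T}{3} = -1 + \frac{s + 2 T}{3} = -1 + \left(\frac{s}{3} + \frac{2 T}{3}\right) = -1 + \frac{s}{3} + \frac{2 T}{3}$)
$j{\left(C \right)} = \frac{4 \left(\frac{7}{3} + \frac{5 C}{3}\right)}{-132 + C}$ ($j{\left(C \right)} = 4 \frac{C + \left(-1 + \frac{1}{3} \cdot 10 + \frac{2 C}{3}\right)}{C - 132} = 4 \frac{C + \left(-1 + \frac{10}{3} + \frac{2 C}{3}\right)}{-132 + C} = 4 \frac{C + \left(\frac{7}{3} + \frac{2 C}{3}\right)}{-132 + C} = 4 \frac{\frac{7}{3} + \frac{5 C}{3}}{-132 + C} = \frac{4 \left(\frac{7}{3} + \frac{5 C}{3}\right)}{-132 + C}$)
$-21347 - j{\left(-47 + v \right)} = -21347 - \frac{4 \left(7 + 5 \left(-47 - 99\right)\right)}{3 \left(-132 - 146\right)} = -21347 - \frac{4 \left(7 + 5 \left(-146\right)\right)}{3 \left(-132 - 146\right)} = -21347 - \frac{4 \left(7 - 730\right)}{3 \left(-278\right)} = -21347 - \frac{4}{3} \left(- \frac{1}{278}\right) \left(-723\right) = -21347 - \frac{482}{139} = - \frac{2967715}{139}$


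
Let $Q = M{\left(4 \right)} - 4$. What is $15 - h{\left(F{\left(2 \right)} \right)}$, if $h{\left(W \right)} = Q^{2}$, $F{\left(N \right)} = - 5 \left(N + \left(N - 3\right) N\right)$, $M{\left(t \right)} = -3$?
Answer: $-34$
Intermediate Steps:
$Q = -7$ ($Q = -3 - 4 = -7$)
$F{\left(N \right)} = - 5 N - 5 N \left(-3 + N\right)$ ($F{\left(N \right)} = - 5 \left(N + \left(N - 3\right) N\right) = - 5 \left(N + \left(-3 + N\right) N\right) = - 5 \left(N + N \left(-3 + N\right)\right) = - 5 N - 5 N \left(-3 + N\right)$)
$h{\left(W \right)} = 49$ ($h{\left(W \right)} = \left(-7\right)^{2} = 49$)
$15 - h{\left(F{\left(2 \right)} \right)} = 15 - 49 = -34$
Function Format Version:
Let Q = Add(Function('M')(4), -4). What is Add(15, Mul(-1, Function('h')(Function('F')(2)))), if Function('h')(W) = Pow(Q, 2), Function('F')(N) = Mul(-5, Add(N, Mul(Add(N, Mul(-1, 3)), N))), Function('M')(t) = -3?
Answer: -34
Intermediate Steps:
Q = -7 (Q = Add(-3, -4) = -7)
Function('F')(N) = Add(Mul(-5, N), Mul(-5, N, Add(-3, N))) (Function('F')(N) = Mul(-5, Add(N, Mul(Add(N, -3), N))) = Mul(-5, Add(N, Mul(Add(-3, N), N))) = Mul(-5, Add(N, Mul(N, Add(-3, N)))) = Add(Mul(-5, N), Mul(-5, N, Add(-3, N))))
Function('h')(W) = 49 (Function('h')(W) = Pow(-7, 2) = 49)
Add(15, Mul(-1, Function('h')(Function('F')(2)))) = Add(15, Mul(-1, 49)) = Add(15, -49) = -34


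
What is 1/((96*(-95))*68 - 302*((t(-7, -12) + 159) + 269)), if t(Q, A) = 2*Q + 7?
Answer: -1/747302 ≈ -1.3381e-6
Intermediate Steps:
t(Q, A) = 7 + 2*Q
1/((96*(-95))*68 - 302*((t(-7, -12) + 159) + 269)) = 1/((96*(-95))*68 - 302*(((7 + 2*(-7)) + 159) + 269)) = 1/(-9120*68 - 302*(((7 - 14) + 159) + 269)) = 1/(-620160 - 302*((-7 + 159) + 269)) = 1/(-620160 - 302*(152 + 269)) = 1/(-620160 - 302*421) = 1/(-620160 - 127142) = 1/(-747302) = -1/747302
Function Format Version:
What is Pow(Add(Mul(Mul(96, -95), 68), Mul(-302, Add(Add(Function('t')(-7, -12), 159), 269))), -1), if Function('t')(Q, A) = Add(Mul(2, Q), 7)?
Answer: Rational(-1, 747302) ≈ -1.3381e-6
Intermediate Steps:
Function('t')(Q, A) = Add(7, Mul(2, Q))
Pow(Add(Mul(Mul(96, -95), 68), Mul(-302, Add(Add(Function('t')(-7, -12), 159), 269))), -1) = Pow(Add(Mul(Mul(96, -95), 68), Mul(-302, Add(Add(Add(7, Mul(2, -7)), 159), 269))), -1) = Pow(Add(Mul(-9120, 68), Mul(-302, Add(Add(Add(7, -14), 159), 269))), -1) = Pow(Add(-620160, Mul(-302, Add(Add(-7, 159), 269))), -1) = Pow(Add(-620160, Mul(-302, Add(152, 269))), -1) = Pow(Add(-620160, Mul(-302, 421)), -1) = Pow(Add(-620160, -127142), -1) = Pow(-747302, -1) = Rational(-1, 747302)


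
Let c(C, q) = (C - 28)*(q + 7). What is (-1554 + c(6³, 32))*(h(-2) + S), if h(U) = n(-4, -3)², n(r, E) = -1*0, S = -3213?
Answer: -18564714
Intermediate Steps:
c(C, q) = (-28 + C)*(7 + q)
n(r, E) = 0
h(U) = 0 (h(U) = 0² = 0)
(-1554 + c(6³, 32))*(h(-2) + S) = (-1554 + (-196 - 28*32 + 7*6³ + 6³*32))*(0 - 3213) = (-1554 + (-196 - 896 + 7*216 + 216*32))*(-3213) = (-1554 + (-196 - 896 + 1512 + 6912))*(-3213) = (-1554 + 7332)*(-3213) = 5778*(-3213) = -18564714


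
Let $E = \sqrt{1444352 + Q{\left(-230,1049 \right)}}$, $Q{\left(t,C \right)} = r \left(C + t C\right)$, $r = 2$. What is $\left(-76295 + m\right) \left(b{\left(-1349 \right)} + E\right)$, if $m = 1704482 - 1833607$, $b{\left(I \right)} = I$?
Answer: $277111580 - 205420 \sqrt{963910} \approx 7.5432 \cdot 10^{7}$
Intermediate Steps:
$Q{\left(t,C \right)} = 2 C + 2 C t$ ($Q{\left(t,C \right)} = 2 \left(C + t C\right) = 2 \left(C + C t\right) = 2 C + 2 C t$)
$m = -129125$
$E = \sqrt{963910}$ ($E = \sqrt{1444352 + 2 \cdot 1049 \left(1 - 230\right)} = \sqrt{1444352 + 2 \cdot 1049 \left(-229\right)} = \sqrt{1444352 - 480442} = \sqrt{963910} \approx 981.79$)
$\left(-76295 + m\right) \left(b{\left(-1349 \right)} + E\right) = \left(-76295 - 129125\right) \left(-1349 + \sqrt{963910}\right) = - 205420 \left(-1349 + \sqrt{963910}\right) = 277111580 - 205420 \sqrt{963910}$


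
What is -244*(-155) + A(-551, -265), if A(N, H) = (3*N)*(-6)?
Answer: 47738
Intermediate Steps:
A(N, H) = -18*N
-244*(-155) + A(-551, -265) = -244*(-155) - 18*(-551) = 37820 + 9918 = 47738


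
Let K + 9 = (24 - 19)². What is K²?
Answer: 256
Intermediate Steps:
K = 16 (K = -9 + (24 - 19)² = -9 + 5² = -9 + 25 = 16)
K² = 16² = 256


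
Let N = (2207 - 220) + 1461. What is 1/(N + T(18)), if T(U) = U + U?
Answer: 1/3484 ≈ 0.00028703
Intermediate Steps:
T(U) = 2*U
N = 3448 (N = 1987 + 1461 = 3448)
1/(N + T(18)) = 1/(3448 + 2*18) = 1/(3448 + 36) = 1/3484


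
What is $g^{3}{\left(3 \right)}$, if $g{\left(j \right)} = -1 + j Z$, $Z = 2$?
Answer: $125$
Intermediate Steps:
$g{\left(j \right)} = -1 + 2 j$ ($g{\left(j \right)} = -1 + j 2 = -1 + 2 j$)
$g^{3}{\left(3 \right)} = \left(-1 + 2 \cdot 3\right)^{3} = \left(-1 + 6\right)^{3} = 5^{3} = 125$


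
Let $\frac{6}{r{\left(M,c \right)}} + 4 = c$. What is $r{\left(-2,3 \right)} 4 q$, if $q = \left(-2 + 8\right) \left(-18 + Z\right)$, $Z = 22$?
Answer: $-576$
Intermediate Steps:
$r{\left(M,c \right)} = \frac{6}{-4 + c}$
$q = 24$ ($q = \left(-2 + 8\right) \left(-18 + 22\right) = 6 \cdot 4 = 24$)
$r{\left(-2,3 \right)} 4 q = \frac{6}{-4 + 3} \cdot 4 \cdot 24 = \frac{6}{-1} \cdot 4 \cdot 24 = 6 \left(-1\right) 4 \cdot 24 = \left(-6\right) 4 \cdot 24 = \left(-24\right) 24 = -576$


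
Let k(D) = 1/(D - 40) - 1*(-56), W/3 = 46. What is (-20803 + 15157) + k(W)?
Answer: -547819/98 ≈ -5590.0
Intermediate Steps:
W = 138 (W = 3*46 = 138)
k(D) = 56 + 1/(-40 + D) (k(D) = 1/(-40 + D) + 56 = 56 + 1/(-40 + D))
(-20803 + 15157) + k(W) = (-20803 + 15157) + (-2239 + 56*138)/(-40 + 138) = -5646 + (-2239 + 7728)/98 = -5646 + (1/98)*5489 = -5646 + 5489/98 = -547819/98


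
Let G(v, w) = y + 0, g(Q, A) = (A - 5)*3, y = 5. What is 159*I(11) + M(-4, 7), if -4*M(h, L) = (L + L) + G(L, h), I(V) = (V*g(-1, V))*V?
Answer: 1385189/4 ≈ 3.4630e+5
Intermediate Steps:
g(Q, A) = -15 + 3*A (g(Q, A) = (-5 + A)*3 = -15 + 3*A)
G(v, w) = 5 (G(v, w) = 5 + 0 = 5)
I(V) = V²*(-15 + 3*V) (I(V) = (V*(-15 + 3*V))*V = V²*(-15 + 3*V))
M(h, L) = -5/4 - L/2 (M(h, L) = -((L + L) + 5)/4 = -(2*L + 5)/4 = -(5 + 2*L)/4 = -5/4 - L/2)
159*I(11) + M(-4, 7) = 159*(3*11²*(-5 + 11)) + (-5/4 - ½*7) = 159*(3*121*6) + (-5/4 - 7/2) = 159*2178 - 19/4 = 346302 - 19/4 = 1385189/4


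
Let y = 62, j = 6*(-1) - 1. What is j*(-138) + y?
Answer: 1028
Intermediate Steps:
j = -7 (j = -6 - 1 = -7)
j*(-138) + y = -7*(-138) + 62 = 966 + 62 = 1028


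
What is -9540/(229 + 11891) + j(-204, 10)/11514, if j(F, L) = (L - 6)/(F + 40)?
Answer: -185792/236037 ≈ -0.78713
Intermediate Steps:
j(F, L) = (-6 + L)/(40 + F)
-9540/(229 + 11891) + j(-204, 10)/11514 = -9540/(229 + 11891) + ((-6 + 10)/(40 - 204))/11514 = -9540/12120 + (4/(-164))*(1/11514) = -9540*1/12120 - 1/164*4*(1/11514) = -159/202 - 1/41*1/11514 = -159/202 - 1/472074 = -185792/236037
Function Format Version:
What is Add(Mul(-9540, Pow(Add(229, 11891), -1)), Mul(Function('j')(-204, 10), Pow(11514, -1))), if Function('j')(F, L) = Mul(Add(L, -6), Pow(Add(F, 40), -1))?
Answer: Rational(-185792, 236037) ≈ -0.78713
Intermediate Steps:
Function('j')(F, L) = Mul(Pow(Add(40, F), -1), Add(-6, L)) (Function('j')(F, L) = Mul(Add(-6, L), Pow(Add(40, F), -1)) = Mul(Pow(Add(40, F), -1), Add(-6, L)))
Add(Mul(-9540, Pow(Add(229, 11891), -1)), Mul(Function('j')(-204, 10), Pow(11514, -1))) = Add(Mul(-9540, Pow(Add(229, 11891), -1)), Mul(Mul(Pow(Add(40, -204), -1), Add(-6, 10)), Pow(11514, -1))) = Add(Mul(-9540, Pow(12120, -1)), Mul(Mul(Pow(-164, -1), 4), Rational(1, 11514))) = Add(Mul(-9540, Rational(1, 12120)), Mul(Mul(Rational(-1, 164), 4), Rational(1, 11514))) = Add(Rational(-159, 202), Mul(Rational(-1, 41), Rational(1, 11514))) = Add(Rational(-159, 202), Rational(-1, 472074)) = Rational(-185792, 236037)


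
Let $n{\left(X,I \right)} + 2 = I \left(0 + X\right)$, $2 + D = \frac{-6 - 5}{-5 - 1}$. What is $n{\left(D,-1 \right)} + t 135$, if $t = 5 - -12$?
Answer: $\frac{13759}{6} \approx 2293.2$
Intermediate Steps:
$D = - \frac{1}{6}$ ($D = -2 + \frac{-6 - 5}{-5 - 1} = -2 - \frac{11}{-6} = -2 - - \frac{11}{6} = -2 + \frac{11}{6} = - \frac{1}{6} \approx -0.16667$)
$t = 17$ ($t = 5 + 12 = 17$)
$n{\left(X,I \right)} = -2 + I X$ ($n{\left(X,I \right)} = -2 + I \left(0 + X\right) = -2 + I X$)
$n{\left(D,-1 \right)} + t 135 = \left(-2 - - \frac{1}{6}\right) + 17 \cdot 135 = \left(-2 + \frac{1}{6}\right) + 2295 = - \frac{11}{6} + 2295 = \frac{13759}{6}$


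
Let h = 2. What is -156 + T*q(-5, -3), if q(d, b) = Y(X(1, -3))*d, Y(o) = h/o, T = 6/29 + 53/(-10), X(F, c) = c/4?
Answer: -19480/87 ≈ -223.91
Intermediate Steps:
X(F, c) = c/4 (X(F, c) = c*(1/4) = c/4)
T = -1477/290 (T = 6*(1/29) + 53*(-1/10) = 6/29 - 53/10 = -1477/290 ≈ -5.0931)
Y(o) = 2/o
q(d, b) = -8*d/3 (q(d, b) = (2/(((1/4)*(-3))))*d = (2/(-3/4))*d = (2*(-4/3))*d = -8*d/3)
-156 + T*q(-5, -3) = -156 - (-5908)*(-5)/435 = -156 - 1477/290*40/3 = -156 - 5908/87 = -19480/87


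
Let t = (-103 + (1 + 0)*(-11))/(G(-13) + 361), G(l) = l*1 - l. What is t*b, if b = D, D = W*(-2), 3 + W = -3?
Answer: -72/19 ≈ -3.7895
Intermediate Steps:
W = -6 (W = -3 - 3 = -6)
G(l) = 0 (G(l) = l - l = 0)
D = 12 (D = -6*(-2) = 12)
b = 12
t = -6/19 (t = (-103 + (1 + 0)*(-11))/(0 + 361) = (-103 + 1*(-11))/361 = (-103 - 11)*(1/361) = -114*1/361 = -6/19 ≈ -0.31579)
t*b = -6/19*12 = -72/19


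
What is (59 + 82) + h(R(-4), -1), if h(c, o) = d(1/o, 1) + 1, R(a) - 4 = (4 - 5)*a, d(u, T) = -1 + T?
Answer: 142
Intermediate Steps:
R(a) = 4 - a (R(a) = 4 + (4 - 5)*a = 4 - a)
h(c, o) = 1 (h(c, o) = (-1 + 1) + 1 = 0 + 1 = 1)
(59 + 82) + h(R(-4), -1) = (59 + 82) + 1 = 141 + 1 = 142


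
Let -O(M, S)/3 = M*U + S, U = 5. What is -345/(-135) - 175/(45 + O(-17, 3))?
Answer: 1706/873 ≈ 1.9542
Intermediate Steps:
O(M, S) = -15*M - 3*S (O(M, S) = -3*(M*5 + S) = -3*(5*M + S) = -3*(S + 5*M) = -15*M - 3*S)
-345/(-135) - 175/(45 + O(-17, 3)) = -345/(-135) - 175/(45 + (-15*(-17) - 3*3)) = -345*(-1/135) - 175/(45 + (255 - 9)) = 23/9 - 175/(45 + 246) = 23/9 - 175/291 = 1706/873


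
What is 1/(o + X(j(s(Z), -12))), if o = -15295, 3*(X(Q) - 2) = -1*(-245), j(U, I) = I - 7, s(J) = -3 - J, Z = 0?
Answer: -3/45634 ≈ -6.5740e-5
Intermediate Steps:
j(U, I) = -7 + I
X(Q) = 251/3 (X(Q) = 2 + (-1*(-245))/3 = 2 + (1/3)*245 = 2 + 245/3 = 251/3)
1/(o + X(j(s(Z), -12))) = 1/(-15295 + 251/3) = 1/(-45634/3) = -3/45634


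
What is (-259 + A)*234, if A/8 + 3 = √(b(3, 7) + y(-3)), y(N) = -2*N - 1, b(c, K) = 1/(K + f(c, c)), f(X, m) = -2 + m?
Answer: -66222 + 468*√82 ≈ -61984.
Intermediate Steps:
b(c, K) = 1/(-2 + K + c) (b(c, K) = 1/(K + (-2 + c)) = 1/(-2 + K + c))
y(N) = -1 - 2*N
A = -24 + 2*√82 (A = -24 + 8*√(1/(-2 + 7 + 3) + (-1 - 2*(-3))) = -24 + 8*√(1/8 + (-1 + 6)) = -24 + 8*√(⅛ + 5) = -24 + 8*√(41/8) = -24 + 8*(√82/4) = -24 + 2*√82 ≈ -5.8892)
(-259 + A)*234 = (-259 + (-24 + 2*√82))*234 = (-283 + 2*√82)*234 = -66222 + 468*√82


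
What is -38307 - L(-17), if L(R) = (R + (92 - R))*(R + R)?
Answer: -35179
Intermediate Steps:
L(R) = 184*R (L(R) = 92*(2*R) = 184*R)
-38307 - L(-17) = -38307 - 184*(-17) = -38307 - 1*(-3128) = -38307 + 3128 = -35179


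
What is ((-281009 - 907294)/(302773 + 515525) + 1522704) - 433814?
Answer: 297011773639/272766 ≈ 1.0889e+6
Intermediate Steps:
((-281009 - 907294)/(302773 + 515525) + 1522704) - 433814 = (-1188303/818298 + 1522704) - 433814 = (-1188303*1/818298 + 1522704) - 433814 = (-396101/272766 + 1522704) - 433814 = 415341483163/272766 - 433814 = 297011773639/272766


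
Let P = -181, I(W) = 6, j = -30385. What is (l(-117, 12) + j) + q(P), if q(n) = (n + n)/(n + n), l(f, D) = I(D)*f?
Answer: -31086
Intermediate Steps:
l(f, D) = 6*f
q(n) = 1 (q(n) = (2*n)/((2*n)) = (2*n)*(1/(2*n)) = 1)
(l(-117, 12) + j) + q(P) = (6*(-117) - 30385) + 1 = (-702 - 30385) + 1 = -31087 + 1 = -31086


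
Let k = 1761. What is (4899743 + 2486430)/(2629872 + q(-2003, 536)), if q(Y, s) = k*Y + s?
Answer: -7386173/896875 ≈ -8.2355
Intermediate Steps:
q(Y, s) = s + 1761*Y (q(Y, s) = 1761*Y + s = s + 1761*Y)
(4899743 + 2486430)/(2629872 + q(-2003, 536)) = (4899743 + 2486430)/(2629872 + (536 + 1761*(-2003))) = 7386173/(2629872 + (536 - 3527283)) = 7386173/(2629872 - 3526747) = 7386173/(-896875) = 7386173*(-1/896875) = -7386173/896875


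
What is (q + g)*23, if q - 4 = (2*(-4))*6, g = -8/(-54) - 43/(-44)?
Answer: -1171505/1188 ≈ -986.12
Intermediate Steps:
g = 1337/1188 (g = -8*(-1/54) - 43*(-1/44) = 4/27 + 43/44 = 1337/1188 ≈ 1.1254)
q = -44 (q = 4 + (2*(-4))*6 = 4 - 8*6 = 4 - 48 = -44)
(q + g)*23 = (-44 + 1337/1188)*23 = -50935/1188*23 = -1171505/1188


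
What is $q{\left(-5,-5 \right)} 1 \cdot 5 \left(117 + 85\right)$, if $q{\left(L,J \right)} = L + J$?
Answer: $-10100$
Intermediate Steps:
$q{\left(L,J \right)} = J + L$
$q{\left(-5,-5 \right)} 1 \cdot 5 \left(117 + 85\right) = \left(-5 - 5\right) 1 \cdot 5 \left(117 + 85\right) = \left(-10\right) 1 \cdot 5 \cdot 202 = \left(-10\right) 5 \cdot 202 = \left(-50\right) 202 = -10100$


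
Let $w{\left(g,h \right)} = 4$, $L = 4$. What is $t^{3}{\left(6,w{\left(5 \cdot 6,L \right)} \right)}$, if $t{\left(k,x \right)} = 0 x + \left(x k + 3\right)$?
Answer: $19683$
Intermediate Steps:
$t{\left(k,x \right)} = 3 + k x$ ($t{\left(k,x \right)} = 0 + \left(k x + 3\right) = 0 + \left(3 + k x\right) = 3 + k x$)
$t^{3}{\left(6,w{\left(5 \cdot 6,L \right)} \right)} = \left(3 + 6 \cdot 4\right)^{3} = \left(3 + 24\right)^{3} = 27^{3} = 19683$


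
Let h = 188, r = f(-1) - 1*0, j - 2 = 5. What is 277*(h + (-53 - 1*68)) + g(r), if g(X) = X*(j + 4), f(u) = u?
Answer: 18548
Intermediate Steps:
j = 7 (j = 2 + 5 = 7)
r = -1 (r = -1 - 1*0 = -1 + 0 = -1)
g(X) = 11*X (g(X) = X*(7 + 4) = X*11 = 11*X)
277*(h + (-53 - 1*68)) + g(r) = 277*(188 + (-53 - 1*68)) + 11*(-1) = 277*(188 + (-53 - 68)) - 11 = 277*(188 - 121) - 11 = 277*67 - 11 = 18559 - 11 = 18548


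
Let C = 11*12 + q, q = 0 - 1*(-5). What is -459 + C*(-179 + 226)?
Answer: 5980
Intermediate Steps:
q = 5 (q = 0 + 5 = 5)
C = 137 (C = 11*12 + 5 = 132 + 5 = 137)
-459 + C*(-179 + 226) = -459 + 137*(-179 + 226) = -459 + 137*47 = -459 + 6439 = 5980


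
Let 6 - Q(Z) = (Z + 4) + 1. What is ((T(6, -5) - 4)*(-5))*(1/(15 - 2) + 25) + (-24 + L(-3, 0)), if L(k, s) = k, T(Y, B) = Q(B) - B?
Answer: -11761/13 ≈ -904.69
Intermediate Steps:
Q(Z) = 1 - Z (Q(Z) = 6 - ((Z + 4) + 1) = 6 - ((4 + Z) + 1) = 6 - (5 + Z) = 6 + (-5 - Z) = 1 - Z)
T(Y, B) = 1 - 2*B (T(Y, B) = (1 - B) - B = 1 - 2*B)
((T(6, -5) - 4)*(-5))*(1/(15 - 2) + 25) + (-24 + L(-3, 0)) = (((1 - 2*(-5)) - 4)*(-5))*(1/(15 - 2) + 25) + (-24 - 3) = (((1 + 10) - 4)*(-5))*(1/13 + 25) - 27 = ((11 - 4)*(-5))*(1/13 + 25) - 27 = (7*(-5))*(326/13) - 27 = -35*326/13 - 27 = -11410/13 - 27 = -11761/13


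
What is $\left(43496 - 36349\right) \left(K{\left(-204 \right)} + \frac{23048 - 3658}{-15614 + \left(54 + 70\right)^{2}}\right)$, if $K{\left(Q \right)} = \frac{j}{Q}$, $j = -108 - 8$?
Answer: $- \frac{29488522}{51} \approx -5.7821 \cdot 10^{5}$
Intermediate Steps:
$j = -116$ ($j = -108 - 8 = -116$)
$K{\left(Q \right)} = - \frac{116}{Q}$
$\left(43496 - 36349\right) \left(K{\left(-204 \right)} + \frac{23048 - 3658}{-15614 + \left(54 + 70\right)^{2}}\right) = \left(43496 - 36349\right) \left(- \frac{116}{-204} + \frac{23048 - 3658}{-15614 + \left(54 + 70\right)^{2}}\right) = 7147 \left(\left(-116\right) \left(- \frac{1}{204}\right) + \frac{19390}{-15614 + 124^{2}}\right) = 7147 \left(\frac{29}{51} + \frac{19390}{-15614 + 15376}\right) = 7147 \left(\frac{29}{51} + \frac{19390}{-238}\right) = 7147 \left(\frac{29}{51} + 19390 \left(- \frac{1}{238}\right)\right) = 7147 \left(\frac{29}{51} - \frac{1385}{17}\right) = 7147 \left(- \frac{4126}{51}\right) = - \frac{29488522}{51}$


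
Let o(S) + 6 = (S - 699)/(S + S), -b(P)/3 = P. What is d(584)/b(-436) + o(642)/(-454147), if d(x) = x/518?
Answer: 14408469659/16462194760788 ≈ 0.00087525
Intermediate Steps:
b(P) = -3*P
d(x) = x/518 (d(x) = x*(1/518) = x/518)
o(S) = -6 + (-699 + S)/(2*S) (o(S) = -6 + (S - 699)/(S + S) = -6 + (-699 + S)/((2*S)) = -6 + (-699 + S)*(1/(2*S)) = -6 + (-699 + S)/(2*S))
d(584)/b(-436) + o(642)/(-454147) = ((1/518)*584)/((-3*(-436))) + ((½)*(-699 - 11*642)/642)/(-454147) = (292/259)/1308 + ((½)*(1/642)*(-699 - 7062))*(-1/454147) = (292/259)*(1/1308) + ((½)*(1/642)*(-7761))*(-1/454147) = 73/84693 - 2587/428*(-1/454147) = 73/84693 + 2587/194374916 = 14408469659/16462194760788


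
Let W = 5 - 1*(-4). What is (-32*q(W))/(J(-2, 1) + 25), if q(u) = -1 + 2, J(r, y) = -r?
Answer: -32/27 ≈ -1.1852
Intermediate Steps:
W = 9 (W = 5 + 4 = 9)
q(u) = 1
(-32*q(W))/(J(-2, 1) + 25) = (-32*1)/(-1*(-2) + 25) = -32/(2 + 25) = -32/27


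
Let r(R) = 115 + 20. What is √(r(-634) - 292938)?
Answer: I*√292803 ≈ 541.11*I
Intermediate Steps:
r(R) = 135
√(r(-634) - 292938) = √(135 - 292938) = √(-292803) = I*√292803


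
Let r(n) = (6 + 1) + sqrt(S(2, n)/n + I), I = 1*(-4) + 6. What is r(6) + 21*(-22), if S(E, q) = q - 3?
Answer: -455 + sqrt(10)/2 ≈ -453.42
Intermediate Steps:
I = 2 (I = -4 + 6 = 2)
S(E, q) = -3 + q
r(n) = 7 + sqrt(2 + (-3 + n)/n) (r(n) = (6 + 1) + sqrt((-3 + n)/n + 2) = 7 + sqrt((-3 + n)/n + 2) = 7 + sqrt(2 + (-3 + n)/n))
r(6) + 21*(-22) = (7 + sqrt(3)*sqrt((-1 + 6)/6)) + 21*(-22) = (7 + sqrt(3)*sqrt((1/6)*5)) - 462 = (7 + sqrt(3)*sqrt(5/6)) - 462 = (7 + sqrt(3)*(sqrt(30)/6)) - 462 = (7 + sqrt(10)/2) - 462 = -455 + sqrt(10)/2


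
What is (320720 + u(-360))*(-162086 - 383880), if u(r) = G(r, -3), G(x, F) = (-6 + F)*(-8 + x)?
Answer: -176910454912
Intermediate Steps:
G(x, F) = (-8 + x)*(-6 + F)
u(r) = 72 - 9*r (u(r) = 48 - 8*(-3) - 6*r - 3*r = 48 + 24 - 6*r - 3*r = 72 - 9*r)
(320720 + u(-360))*(-162086 - 383880) = (320720 + (72 - 9*(-360)))*(-162086 - 383880) = (320720 + (72 + 3240))*(-545966) = (320720 + 3312)*(-545966) = 324032*(-545966) = -176910454912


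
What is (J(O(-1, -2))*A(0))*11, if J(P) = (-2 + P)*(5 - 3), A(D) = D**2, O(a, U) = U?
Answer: 0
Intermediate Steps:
J(P) = -4 + 2*P (J(P) = (-2 + P)*2 = -4 + 2*P)
(J(O(-1, -2))*A(0))*11 = ((-4 + 2*(-2))*0**2)*11 = ((-4 - 4)*0)*11 = -8*0*11 = 0*11 = 0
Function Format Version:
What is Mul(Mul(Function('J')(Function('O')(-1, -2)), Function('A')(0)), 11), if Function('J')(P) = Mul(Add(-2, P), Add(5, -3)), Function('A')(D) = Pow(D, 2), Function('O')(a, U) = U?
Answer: 0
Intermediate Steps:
Function('J')(P) = Add(-4, Mul(2, P)) (Function('J')(P) = Mul(Add(-2, P), 2) = Add(-4, Mul(2, P)))
Mul(Mul(Function('J')(Function('O')(-1, -2)), Function('A')(0)), 11) = Mul(Mul(Add(-4, Mul(2, -2)), Pow(0, 2)), 11) = Mul(Mul(Add(-4, -4), 0), 11) = Mul(Mul(-8, 0), 11) = Mul(0, 11) = 0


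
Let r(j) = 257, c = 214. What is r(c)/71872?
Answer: 257/71872 ≈ 0.0035758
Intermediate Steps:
r(c)/71872 = 257/71872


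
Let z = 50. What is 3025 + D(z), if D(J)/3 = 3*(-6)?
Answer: 2971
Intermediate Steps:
D(J) = -54 (D(J) = 3*(3*(-6)) = 3*(-18) = -54)
3025 + D(z) = 3025 - 54 = 2971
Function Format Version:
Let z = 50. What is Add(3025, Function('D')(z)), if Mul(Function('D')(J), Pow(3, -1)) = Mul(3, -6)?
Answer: 2971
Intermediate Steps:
Function('D')(J) = -54 (Function('D')(J) = Mul(3, Mul(3, -6)) = Mul(3, -18) = -54)
Add(3025, Function('D')(z)) = Add(3025, -54) = 2971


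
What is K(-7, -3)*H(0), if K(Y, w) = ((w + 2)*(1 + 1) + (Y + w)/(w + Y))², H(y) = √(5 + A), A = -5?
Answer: 0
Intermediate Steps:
H(y) = 0 (H(y) = √(5 - 5) = √0 = 0)
K(Y, w) = (5 + 2*w)² (K(Y, w) = ((2 + w)*2 + (Y + w)/(Y + w))² = ((4 + 2*w) + 1)² = (5 + 2*w)²)
K(-7, -3)*H(0) = (25 + 4*(-3)² + 20*(-3))*0 = (25 + 4*9 - 60)*0 = (25 + 36 - 60)*0 = 1*0 = 0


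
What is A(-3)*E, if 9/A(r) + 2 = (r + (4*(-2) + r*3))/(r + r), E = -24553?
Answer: -662931/4 ≈ -1.6573e+5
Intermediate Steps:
A(r) = 9/(-2 + (-8 + 4*r)/(2*r)) (A(r) = 9/(-2 + (r + (4*(-2) + r*3))/(r + r)) = 9/(-2 + (r + (-8 + 3*r))/((2*r))) = 9/(-2 + (-8 + 4*r)*(1/(2*r))) = 9/(-2 + (-8 + 4*r)/(2*r)))
A(-3)*E = -9/4*(-3)*(-24553) = (27/4)*(-24553) = -662931/4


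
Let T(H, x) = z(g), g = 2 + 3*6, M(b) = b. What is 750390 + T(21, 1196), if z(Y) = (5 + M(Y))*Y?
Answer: 750890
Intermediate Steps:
g = 20 (g = 2 + 18 = 20)
z(Y) = Y*(5 + Y) (z(Y) = (5 + Y)*Y = Y*(5 + Y))
T(H, x) = 500 (T(H, x) = 20*(5 + 20) = 20*25 = 500)
750390 + T(21, 1196) = 750390 + 500 = 750890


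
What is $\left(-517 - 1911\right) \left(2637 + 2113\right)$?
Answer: $-11533000$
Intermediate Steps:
$\left(-517 - 1911\right) \left(2637 + 2113\right) = \left(-2428\right) 4750 = -11533000$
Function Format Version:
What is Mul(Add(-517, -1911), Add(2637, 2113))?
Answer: -11533000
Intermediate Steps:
Mul(Add(-517, -1911), Add(2637, 2113)) = Mul(-2428, 4750) = -11533000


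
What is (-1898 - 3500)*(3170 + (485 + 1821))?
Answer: -29559448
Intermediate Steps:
(-1898 - 3500)*(3170 + (485 + 1821)) = -5398*(3170 + 2306) = -5398*5476 = -29559448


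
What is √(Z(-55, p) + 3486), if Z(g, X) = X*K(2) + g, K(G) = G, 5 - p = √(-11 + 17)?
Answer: √(3441 - 2*√6) ≈ 58.618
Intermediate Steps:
p = 5 - √6 (p = 5 - √(-11 + 17) = 5 - √6 ≈ 2.5505)
Z(g, X) = g + 2*X (Z(g, X) = X*2 + g = 2*X + g = g + 2*X)
√(Z(-55, p) + 3486) = √((-55 + 2*(5 - √6)) + 3486) = √((-55 + (10 - 2*√6)) + 3486) = √((-45 - 2*√6) + 3486) = √(3441 - 2*√6)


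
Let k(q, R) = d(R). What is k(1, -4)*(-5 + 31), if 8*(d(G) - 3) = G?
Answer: 65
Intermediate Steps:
d(G) = 3 + G/8
k(q, R) = 3 + R/8
k(1, -4)*(-5 + 31) = (3 + (1/8)*(-4))*(-5 + 31) = (3 - 1/2)*26 = (5/2)*26 = 65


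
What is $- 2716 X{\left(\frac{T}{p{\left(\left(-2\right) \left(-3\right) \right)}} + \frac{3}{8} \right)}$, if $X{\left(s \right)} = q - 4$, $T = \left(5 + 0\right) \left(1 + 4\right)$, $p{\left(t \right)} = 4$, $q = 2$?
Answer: $5432$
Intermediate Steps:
$T = 25$ ($T = 5 \cdot 5 = 25$)
$X{\left(s \right)} = -2$ ($X{\left(s \right)} = 2 - 4 = -2$)
$- 2716 X{\left(\frac{T}{p{\left(\left(-2\right) \left(-3\right) \right)}} + \frac{3}{8} \right)} = \left(-2716\right) \left(-2\right) = 5432$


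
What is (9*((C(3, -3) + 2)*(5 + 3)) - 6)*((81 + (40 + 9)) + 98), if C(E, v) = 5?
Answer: 113544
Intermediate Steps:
(9*((C(3, -3) + 2)*(5 + 3)) - 6)*((81 + (40 + 9)) + 98) = (9*((5 + 2)*(5 + 3)) - 6)*((81 + (40 + 9)) + 98) = (9*(7*8) - 6)*((81 + 49) + 98) = (9*56 - 6)*(130 + 98) = (504 - 6)*228 = 498*228 = 113544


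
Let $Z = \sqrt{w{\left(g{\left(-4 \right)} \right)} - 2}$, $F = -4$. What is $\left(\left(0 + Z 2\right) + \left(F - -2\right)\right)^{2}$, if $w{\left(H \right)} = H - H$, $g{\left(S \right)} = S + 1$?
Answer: $4 \left(1 - i \sqrt{2}\right)^{2} \approx -4.0 - 11.314 i$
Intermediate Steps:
$g{\left(S \right)} = 1 + S$
$w{\left(H \right)} = 0$
$Z = i \sqrt{2}$ ($Z = \sqrt{0 - 2} = \sqrt{-2} = i \sqrt{2} \approx 1.4142 i$)
$\left(\left(0 + Z 2\right) + \left(F - -2\right)\right)^{2} = \left(\left(0 + i \sqrt{2} \cdot 2\right) - 2\right)^{2} = \left(\left(0 + 2 i \sqrt{2}\right) + \left(-4 + 2\right)\right)^{2} = \left(2 i \sqrt{2} - 2\right)^{2} = \left(-2 + 2 i \sqrt{2}\right)^{2}$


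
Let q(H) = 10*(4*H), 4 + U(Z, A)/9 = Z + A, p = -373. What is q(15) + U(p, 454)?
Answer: 1293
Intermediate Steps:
U(Z, A) = -36 + 9*A + 9*Z (U(Z, A) = -36 + 9*(Z + A) = -36 + 9*(A + Z) = -36 + (9*A + 9*Z) = -36 + 9*A + 9*Z)
q(H) = 40*H
q(15) + U(p, 454) = 40*15 + (-36 + 9*454 + 9*(-373)) = 600 + (-36 + 4086 - 3357) = 600 + 693 = 1293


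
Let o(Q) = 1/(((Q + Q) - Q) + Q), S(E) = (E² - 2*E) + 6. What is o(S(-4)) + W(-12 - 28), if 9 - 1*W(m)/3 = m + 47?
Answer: 361/60 ≈ 6.0167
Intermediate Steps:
S(E) = 6 + E² - 2*E
o(Q) = 1/(2*Q) (o(Q) = 1/((2*Q - Q) + Q) = 1/(Q + Q) = 1/(2*Q))
W(m) = -114 - 3*m (W(m) = 27 - 3*(m + 47) = 27 - 3*(47 + m) = 27 + (-141 - 3*m) = -114 - 3*m)
o(S(-4)) + W(-12 - 28) = 1/(2*(6 + (-4)² - 2*(-4))) + (-114 - 3*(-12 - 28)) = 1/(2*(6 + 16 + 8)) + (-114 - 3*(-40)) = (½)/30 + (-114 + 120) = (½)*(1/30) + 6 = 1/60 + 6 = 361/60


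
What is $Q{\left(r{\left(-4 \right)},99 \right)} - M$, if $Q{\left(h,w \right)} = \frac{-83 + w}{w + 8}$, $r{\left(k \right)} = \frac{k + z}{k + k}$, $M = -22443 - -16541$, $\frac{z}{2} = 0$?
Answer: $\frac{631530}{107} \approx 5902.1$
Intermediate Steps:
$z = 0$ ($z = 2 \cdot 0 = 0$)
$M = -5902$ ($M = -22443 + 16541 = -5902$)
$r{\left(k \right)} = \frac{1}{2}$ ($r{\left(k \right)} = \frac{k + 0}{k + k} = \frac{k}{2 k} = k \frac{1}{2 k} = \frac{1}{2}$)
$Q{\left(h,w \right)} = \frac{-83 + w}{8 + w}$
$Q{\left(r{\left(-4 \right)},99 \right)} - M = \frac{-83 + 99}{8 + 99} - -5902 = \frac{1}{107} \cdot 16 + 5902 = \frac{16}{107} + 5902 = \frac{631530}{107}$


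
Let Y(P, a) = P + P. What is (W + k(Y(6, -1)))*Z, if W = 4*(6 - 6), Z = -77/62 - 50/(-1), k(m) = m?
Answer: 18138/31 ≈ 585.10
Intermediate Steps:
Y(P, a) = 2*P
Z = 3023/62 (Z = -77*1/62 - 50*(-1) = -77/62 + 50 = 3023/62 ≈ 48.758)
W = 0 (W = 4*0 = 0)
(W + k(Y(6, -1)))*Z = (0 + 2*6)*(3023/62) = (0 + 12)*(3023/62) = 12*(3023/62) = 18138/31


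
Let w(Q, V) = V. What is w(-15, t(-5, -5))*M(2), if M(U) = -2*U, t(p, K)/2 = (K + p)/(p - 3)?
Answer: -10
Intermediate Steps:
t(p, K) = 2*(K + p)/(-3 + p) (t(p, K) = 2*((K + p)/(p - 3)) = 2*((K + p)/(-3 + p)) = 2*(K + p)/(-3 + p))
w(-15, t(-5, -5))*M(2) = (2*(-5 - 5)/(-3 - 5))*(-2*2) = (2*(-10)/(-8))*(-4) = (2*(-⅛)*(-10))*(-4) = (5/2)*(-4) = -10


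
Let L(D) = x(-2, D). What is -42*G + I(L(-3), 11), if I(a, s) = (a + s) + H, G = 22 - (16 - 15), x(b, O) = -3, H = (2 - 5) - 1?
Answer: -878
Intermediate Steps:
H = -4 (H = -3 - 1 = -4)
L(D) = -3
G = 21 (G = 22 - 1*1 = 22 - 1 = 21)
I(a, s) = -4 + a + s (I(a, s) = (a + s) - 4 = -4 + a + s)
-42*G + I(L(-3), 11) = -42*21 + (-4 - 3 + 11) = -882 + 4 = -878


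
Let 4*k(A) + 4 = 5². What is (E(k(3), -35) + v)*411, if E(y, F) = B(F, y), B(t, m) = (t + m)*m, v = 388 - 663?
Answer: -2835489/16 ≈ -1.7722e+5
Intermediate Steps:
v = -275
k(A) = 21/4 (k(A) = -1 + (¼)*5² = -1 + (¼)*25 = -1 + 25/4 = 21/4)
B(t, m) = m*(m + t) (B(t, m) = (m + t)*m = m*(m + t))
E(y, F) = y*(F + y) (E(y, F) = y*(y + F) = y*(F + y))
(E(k(3), -35) + v)*411 = (21*(-35 + 21/4)/4 - 275)*411 = ((21/4)*(-119/4) - 275)*411 = (-2499/16 - 275)*411 = -6899/16*411 = -2835489/16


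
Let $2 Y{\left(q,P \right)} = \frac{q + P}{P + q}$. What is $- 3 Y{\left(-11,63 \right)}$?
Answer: $- \frac{3}{2} \approx -1.5$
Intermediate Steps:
$Y{\left(q,P \right)} = \frac{1}{2}$ ($Y{\left(q,P \right)} = \frac{\left(q + P\right) \frac{1}{P + q}}{2} = \frac{\left(P + q\right) \frac{1}{P + q}}{2} = \frac{1}{2} \cdot 1 = \frac{1}{2}$)
$- 3 Y{\left(-11,63 \right)} = \left(-3\right) \frac{1}{2} = - \frac{3}{2}$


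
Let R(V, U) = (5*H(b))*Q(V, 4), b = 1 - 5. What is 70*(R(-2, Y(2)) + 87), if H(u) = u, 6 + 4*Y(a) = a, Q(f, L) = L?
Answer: 490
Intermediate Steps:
b = -4
Y(a) = -3/2 + a/4
R(V, U) = -80 (R(V, U) = (5*(-4))*4 = -20*4 = -80)
70*(R(-2, Y(2)) + 87) = 70*(-80 + 87) = 70*7 = 490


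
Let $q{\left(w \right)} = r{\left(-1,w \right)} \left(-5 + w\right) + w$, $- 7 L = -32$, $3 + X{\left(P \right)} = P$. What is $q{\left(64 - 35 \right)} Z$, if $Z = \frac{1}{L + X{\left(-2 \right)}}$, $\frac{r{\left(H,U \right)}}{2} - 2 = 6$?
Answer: $- \frac{2891}{3} \approx -963.67$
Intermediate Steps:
$r{\left(H,U \right)} = 16$ ($r{\left(H,U \right)} = 4 + 2 \cdot 6 = 4 + 12 = 16$)
$X{\left(P \right)} = -3 + P$
$L = \frac{32}{7}$ ($L = \left(- \frac{1}{7}\right) \left(-32\right) = \frac{32}{7} \approx 4.5714$)
$q{\left(w \right)} = -80 + 17 w$ ($q{\left(w \right)} = 16 \left(-5 + w\right) + w = \left(-80 + 16 w\right) + w = -80 + 17 w$)
$Z = - \frac{7}{3}$ ($Z = \frac{1}{\frac{32}{7} - 5} = \frac{1}{- \frac{3}{7}} = - \frac{7}{3} \approx -2.3333$)
$q{\left(64 - 35 \right)} Z = \left(-80 + 17 \left(64 - 35\right)\right) \left(- \frac{7}{3}\right) = \left(-80 + 17 \cdot 29\right) \left(- \frac{7}{3}\right) = \left(-80 + 493\right) \left(- \frac{7}{3}\right) = 413 \left(- \frac{7}{3}\right) = - \frac{2891}{3}$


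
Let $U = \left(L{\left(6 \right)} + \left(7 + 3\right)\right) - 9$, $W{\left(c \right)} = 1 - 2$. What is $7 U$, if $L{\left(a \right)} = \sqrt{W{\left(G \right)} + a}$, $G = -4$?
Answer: $7 + 7 \sqrt{5} \approx 22.652$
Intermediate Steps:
$W{\left(c \right)} = -1$ ($W{\left(c \right)} = 1 - 2 = -1$)
$L{\left(a \right)} = \sqrt{-1 + a}$
$U = 1 + \sqrt{5}$ ($U = \left(\sqrt{-1 + 6} + \left(7 + 3\right)\right) - 9 = \left(\sqrt{5} + 10\right) - 9 = \left(10 + \sqrt{5}\right) - 9 = 1 + \sqrt{5} \approx 3.2361$)
$7 U = 7 \left(1 + \sqrt{5}\right) = 7 + 7 \sqrt{5}$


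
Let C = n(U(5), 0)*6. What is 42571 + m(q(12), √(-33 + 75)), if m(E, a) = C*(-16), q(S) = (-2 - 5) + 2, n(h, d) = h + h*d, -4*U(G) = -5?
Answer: 42451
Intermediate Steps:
U(G) = 5/4 (U(G) = -¼*(-5) = 5/4)
n(h, d) = h + d*h
C = 15/2 (C = (5*(1 + 0)/4)*6 = ((5/4)*1)*6 = (5/4)*6 = 15/2 ≈ 7.5000)
q(S) = -5 (q(S) = -7 + 2 = -5)
m(E, a) = -120 (m(E, a) = (15/2)*(-16) = -120)
42571 + m(q(12), √(-33 + 75)) = 42571 - 120 = 42451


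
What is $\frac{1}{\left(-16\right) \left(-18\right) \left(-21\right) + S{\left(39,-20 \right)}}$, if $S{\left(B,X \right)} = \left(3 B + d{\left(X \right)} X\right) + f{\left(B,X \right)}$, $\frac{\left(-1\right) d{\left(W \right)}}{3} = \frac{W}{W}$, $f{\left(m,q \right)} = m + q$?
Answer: $- \frac{1}{5852} \approx -0.00017088$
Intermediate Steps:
$d{\left(W \right)} = -3$ ($d{\left(W \right)} = - 3 \frac{W}{W} = \left(-3\right) 1 = -3$)
$S{\left(B,X \right)} = - 2 X + 4 B$ ($S{\left(B,X \right)} = \left(3 B - 3 X\right) + \left(B + X\right) = \left(- 3 X + 3 B\right) + \left(B + X\right) = - 2 X + 4 B$)
$\frac{1}{\left(-16\right) \left(-18\right) \left(-21\right) + S{\left(39,-20 \right)}} = \frac{1}{\left(-16\right) \left(-18\right) \left(-21\right) + \left(\left(-2\right) \left(-20\right) + 4 \cdot 39\right)} = \frac{1}{288 \left(-21\right) + \left(40 + 156\right)} = \frac{1}{-6048 + 196} = \frac{1}{-5852} = - \frac{1}{5852}$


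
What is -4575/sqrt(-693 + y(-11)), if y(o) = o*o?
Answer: 4575*I*sqrt(143)/286 ≈ 191.29*I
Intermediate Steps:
y(o) = o**2
-4575/sqrt(-693 + y(-11)) = -4575/sqrt(-693 + (-11)**2) = -4575/sqrt(-693 + 121) = -4575*(-I*sqrt(143)/286) = -(-4575)*I*sqrt(143)/286 = 4575*I*sqrt(143)/286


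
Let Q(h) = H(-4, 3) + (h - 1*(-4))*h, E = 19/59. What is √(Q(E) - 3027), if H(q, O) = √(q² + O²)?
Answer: I*√10514737/59 ≈ 54.96*I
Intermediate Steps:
H(q, O) = √(O² + q²)
E = 19/59 (E = 19*(1/59) = 19/59 ≈ 0.32203)
Q(h) = 5 + h*(4 + h) (Q(h) = √(3² + (-4)²) + (h - 1*(-4))*h = √(9 + 16) + (h + 4)*h = √25 + (4 + h)*h = 5 + h*(4 + h))
√(Q(E) - 3027) = √((5 + (19/59)² + 4*(19/59)) - 3027) = √((5 + 361/3481 + 76/59) - 3027) = √(22250/3481 - 3027) = √(-10514737/3481) = I*√10514737/59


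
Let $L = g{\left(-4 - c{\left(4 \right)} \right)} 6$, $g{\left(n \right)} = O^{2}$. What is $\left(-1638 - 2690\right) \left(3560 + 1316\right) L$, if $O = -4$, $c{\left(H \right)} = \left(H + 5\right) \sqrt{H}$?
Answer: $-2025919488$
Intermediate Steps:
$c{\left(H \right)} = \sqrt{H} \left(5 + H\right)$ ($c{\left(H \right)} = \left(5 + H\right) \sqrt{H} = \sqrt{H} \left(5 + H\right)$)
$g{\left(n \right)} = 16$ ($g{\left(n \right)} = \left(-4\right)^{2} = 16$)
$L = 96$ ($L = 16 \cdot 6 = 96$)
$\left(-1638 - 2690\right) \left(3560 + 1316\right) L = \left(-1638 - 2690\right) \left(3560 + 1316\right) 96 = \left(-4328\right) 4876 \cdot 96 = \left(-21103328\right) 96 = -2025919488$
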